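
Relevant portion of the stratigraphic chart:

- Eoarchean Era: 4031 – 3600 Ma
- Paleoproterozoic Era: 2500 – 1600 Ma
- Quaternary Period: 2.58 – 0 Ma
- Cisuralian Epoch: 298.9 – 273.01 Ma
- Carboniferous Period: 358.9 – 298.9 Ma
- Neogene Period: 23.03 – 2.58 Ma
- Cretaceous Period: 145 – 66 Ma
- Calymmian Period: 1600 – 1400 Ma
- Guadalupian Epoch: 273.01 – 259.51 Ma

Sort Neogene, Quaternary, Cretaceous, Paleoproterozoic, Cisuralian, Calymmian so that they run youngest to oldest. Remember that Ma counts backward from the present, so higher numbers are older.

Read off each span (Ma): Neogene 23.03–2.58; Quaternary 2.58–0; Cretaceous 145–66; Paleoproterozoic 2500–1600; Cisuralian 298.9–273.01; Calymmian 1600–1400.
Larger Ma is older, so oldest→youngest is Paleoproterozoic, Calymmian, Cisuralian, Cretaceous, Neogene, Quaternary; reverse it for youngest→oldest.

Quaternary, Neogene, Cretaceous, Cisuralian, Calymmian, Paleoproterozoic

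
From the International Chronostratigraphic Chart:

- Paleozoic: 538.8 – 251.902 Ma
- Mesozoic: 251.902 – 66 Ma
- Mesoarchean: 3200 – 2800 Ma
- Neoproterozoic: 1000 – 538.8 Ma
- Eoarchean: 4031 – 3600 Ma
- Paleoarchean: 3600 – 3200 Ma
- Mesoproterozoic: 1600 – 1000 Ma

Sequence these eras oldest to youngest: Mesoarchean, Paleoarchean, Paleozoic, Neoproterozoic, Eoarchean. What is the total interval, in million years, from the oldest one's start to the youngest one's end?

From the excerpt: Mesoarchean 3200–2800; Paleoarchean 3600–3200; Paleozoic 538.8–251.902; Neoproterozoic 1000–538.8; Eoarchean 4031–3600 (Ma).
Larger Ma is earlier, so the oldest is Eoarchean and the youngest is Paleozoic; oldest to youngest: Eoarchean, Paleoarchean, Mesoarchean, Neoproterozoic, Paleozoic.
Oldest start 4031 minus youngest end 251.902 gives 3779.098 Myr overall.

Eoarchean, Paleoarchean, Mesoarchean, Neoproterozoic, Paleozoic; total span 3779.098 Myr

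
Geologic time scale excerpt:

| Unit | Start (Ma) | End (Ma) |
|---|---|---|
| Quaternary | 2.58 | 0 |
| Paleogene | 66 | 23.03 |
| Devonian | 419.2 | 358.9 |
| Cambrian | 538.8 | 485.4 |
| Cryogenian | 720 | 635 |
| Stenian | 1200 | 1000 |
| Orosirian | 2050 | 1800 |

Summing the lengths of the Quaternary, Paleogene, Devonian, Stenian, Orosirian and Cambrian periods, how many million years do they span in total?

Each duration: Quaternary = 2.58; Paleogene = 42.97; Devonian = 60.3; Stenian = 200; Orosirian = 250; Cambrian = 53.4.
Sum: 2.58 + 42.97 + 60.3 + 200 + 250 + 53.4 = 609.25 Myr.

609.25 million years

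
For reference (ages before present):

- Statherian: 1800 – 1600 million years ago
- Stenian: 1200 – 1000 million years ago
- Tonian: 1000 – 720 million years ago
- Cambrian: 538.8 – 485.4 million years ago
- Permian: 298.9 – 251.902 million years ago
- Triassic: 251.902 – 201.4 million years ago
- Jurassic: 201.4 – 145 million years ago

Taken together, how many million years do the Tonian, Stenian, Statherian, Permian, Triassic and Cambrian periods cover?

Duration is start − end for each: (1000 − 720) + (1200 − 1000) + (1800 − 1600) + (298.9 − 251.902) + (251.902 − 201.4) + (538.8 − 485.4).
That is 280 + 200 + 200 + 46.998 + 50.502 + 53.4, which totals 830.9 million years.

830.9 million years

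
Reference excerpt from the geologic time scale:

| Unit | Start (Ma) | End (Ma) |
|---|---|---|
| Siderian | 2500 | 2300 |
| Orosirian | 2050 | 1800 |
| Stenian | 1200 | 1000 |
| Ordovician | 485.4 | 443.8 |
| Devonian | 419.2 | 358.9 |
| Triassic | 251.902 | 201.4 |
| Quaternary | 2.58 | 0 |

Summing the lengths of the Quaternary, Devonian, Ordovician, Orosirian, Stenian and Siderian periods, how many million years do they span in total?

Duration is start − end for each: (2.58 − 0) + (419.2 − 358.9) + (485.4 − 443.8) + (2050 − 1800) + (1200 − 1000) + (2500 − 2300).
That is 2.58 + 60.3 + 41.6 + 250 + 200 + 200, which totals 754.48 million years.

754.48 million years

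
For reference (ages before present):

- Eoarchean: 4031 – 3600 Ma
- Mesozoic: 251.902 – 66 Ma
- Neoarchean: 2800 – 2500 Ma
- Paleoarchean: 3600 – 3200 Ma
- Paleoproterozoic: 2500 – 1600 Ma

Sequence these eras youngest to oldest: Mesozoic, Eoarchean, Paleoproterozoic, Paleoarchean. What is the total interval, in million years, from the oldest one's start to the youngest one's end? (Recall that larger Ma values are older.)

From the excerpt: Mesozoic 251.902–66; Eoarchean 4031–3600; Paleoproterozoic 2500–1600; Paleoarchean 3600–3200 (Ma).
Larger Ma is earlier, so the oldest is Eoarchean and the youngest is Mesozoic; youngest to oldest: Mesozoic, Paleoproterozoic, Paleoarchean, Eoarchean.
Oldest start 4031 minus youngest end 66 gives 3965 Myr overall.

Mesozoic → Paleoproterozoic → Paleoarchean → Eoarchean; total span 3965 Myr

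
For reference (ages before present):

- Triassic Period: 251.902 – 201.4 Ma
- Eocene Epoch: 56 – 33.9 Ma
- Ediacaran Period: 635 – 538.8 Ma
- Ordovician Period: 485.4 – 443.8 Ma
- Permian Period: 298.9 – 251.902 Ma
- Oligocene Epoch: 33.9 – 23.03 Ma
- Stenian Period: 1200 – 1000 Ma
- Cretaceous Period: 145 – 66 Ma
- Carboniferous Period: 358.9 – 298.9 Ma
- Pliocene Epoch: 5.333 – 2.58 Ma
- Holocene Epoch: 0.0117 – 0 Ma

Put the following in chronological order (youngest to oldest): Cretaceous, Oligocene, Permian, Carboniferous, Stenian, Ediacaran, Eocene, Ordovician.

Oligocene → Eocene → Cretaceous → Permian → Carboniferous → Ordovician → Ediacaran → Stenian

The oldest of these is Stenian (starts 1200 Ma) and the youngest is Oligocene (ends 23.03 Ma).
In between, by decreasing start age: Ediacaran (635), Ordovician (485.4), Carboniferous (358.9), Permian (298.9), Cretaceous (145), Eocene (56).
Listing youngest first means reversing that sequence.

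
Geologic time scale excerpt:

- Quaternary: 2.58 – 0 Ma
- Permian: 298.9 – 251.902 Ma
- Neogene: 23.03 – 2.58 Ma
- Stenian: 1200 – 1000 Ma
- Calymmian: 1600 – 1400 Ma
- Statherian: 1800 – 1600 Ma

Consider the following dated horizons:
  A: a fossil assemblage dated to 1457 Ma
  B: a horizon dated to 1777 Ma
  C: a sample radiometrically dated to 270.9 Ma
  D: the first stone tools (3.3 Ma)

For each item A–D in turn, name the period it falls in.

A — Calymmian; B — Statherian; C — Permian; D — Neogene

Match each age against the start–end ranges in the excerpt: A = 1457 Ma → Calymmian (1600–1400); B = 1777 Ma → Statherian (1800–1600); C = 270.9 Ma → Permian (298.9–251.902); D = 3.3 Ma → Neogene (23.03–2.58).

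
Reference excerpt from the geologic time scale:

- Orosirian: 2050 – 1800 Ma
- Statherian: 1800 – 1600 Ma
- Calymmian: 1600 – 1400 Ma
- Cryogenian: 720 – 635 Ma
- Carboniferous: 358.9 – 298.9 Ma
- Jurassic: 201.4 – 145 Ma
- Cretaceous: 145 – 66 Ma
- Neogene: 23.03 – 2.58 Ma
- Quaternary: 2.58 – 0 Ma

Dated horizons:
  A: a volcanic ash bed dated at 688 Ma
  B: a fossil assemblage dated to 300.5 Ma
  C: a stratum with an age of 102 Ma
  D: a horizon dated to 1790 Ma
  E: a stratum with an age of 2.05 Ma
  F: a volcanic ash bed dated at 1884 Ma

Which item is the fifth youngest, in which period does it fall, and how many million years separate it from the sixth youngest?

D, in the Statherian; 94 million years to F

Sorted youngest-first by Ma: E (2.05), C (102), B (300.5), A (688), D (1790), F (1884).
The fifth youngest is D at 1790 Ma, which lies in 1800–1600 Ma: the Statherian.
The sixth youngest is F at 1884 Ma; separation = |1790 − 1884| = 94 Myr.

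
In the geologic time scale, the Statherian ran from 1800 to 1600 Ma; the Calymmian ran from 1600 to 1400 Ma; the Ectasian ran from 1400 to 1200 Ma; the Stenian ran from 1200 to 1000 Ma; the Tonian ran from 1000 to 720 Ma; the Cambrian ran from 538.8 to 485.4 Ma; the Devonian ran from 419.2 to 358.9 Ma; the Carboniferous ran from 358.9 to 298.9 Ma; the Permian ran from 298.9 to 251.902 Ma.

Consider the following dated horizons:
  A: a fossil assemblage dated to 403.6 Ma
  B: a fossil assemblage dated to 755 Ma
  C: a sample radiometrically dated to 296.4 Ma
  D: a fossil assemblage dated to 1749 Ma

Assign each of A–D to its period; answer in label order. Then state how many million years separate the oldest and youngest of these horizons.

A: 403.6 Ma lies in 419.2–358.9 Ma, so Devonian.
B: 755 Ma lies in 1000–720 Ma, so Tonian.
C: 296.4 Ma lies in 298.9–251.902 Ma, so Permian.
D: 1749 Ma lies in 1800–1600 Ma, so Statherian.
Oldest = 1749 Ma, youngest = 296.4 Ma → span 1452.6 Myr.

A — Devonian; B — Tonian; C — Permian; D — Statherian; span 1452.6 million years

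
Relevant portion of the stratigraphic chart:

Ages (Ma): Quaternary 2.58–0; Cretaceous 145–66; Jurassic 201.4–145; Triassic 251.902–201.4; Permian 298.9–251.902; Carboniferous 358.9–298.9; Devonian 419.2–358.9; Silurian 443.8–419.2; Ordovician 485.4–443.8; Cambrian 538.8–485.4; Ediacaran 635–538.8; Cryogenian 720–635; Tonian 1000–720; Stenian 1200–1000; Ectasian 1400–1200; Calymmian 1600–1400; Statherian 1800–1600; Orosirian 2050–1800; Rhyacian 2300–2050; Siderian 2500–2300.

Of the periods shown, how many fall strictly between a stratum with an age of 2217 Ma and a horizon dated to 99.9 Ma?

The older date is 2217 Ma and the younger is 99.9 Ma.
Periods with start < 2217 and end > 99.9 Ma: Orosirian (2050–1800), Statherian (1800–1600), Calymmian (1600–1400), Ectasian (1400–1200), Stenian (1200–1000), Tonian (1000–720), Cryogenian (720–635), Ediacaran (635–538.8), Cambrian (538.8–485.4), Ordovician (485.4–443.8), Silurian (443.8–419.2), Devonian (419.2–358.9), Carboniferous (358.9–298.9), Permian (298.9–251.902), Triassic (251.902–201.4), Jurassic (201.4–145).
That is 16 complete periods.

16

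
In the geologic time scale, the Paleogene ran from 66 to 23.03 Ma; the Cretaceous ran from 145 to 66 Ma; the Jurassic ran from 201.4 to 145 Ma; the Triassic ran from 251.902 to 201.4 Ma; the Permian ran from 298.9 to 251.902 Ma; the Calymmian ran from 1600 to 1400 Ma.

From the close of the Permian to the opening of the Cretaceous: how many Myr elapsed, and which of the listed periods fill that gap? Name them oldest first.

106.902 million years; Triassic, Jurassic

The Permian closes at 251.902 Ma and the Cretaceous opens at 145 Ma, so the interval is 251.902 − 145 = 106.902 Myr.
A period fits inside if it starts at or after 251.902 Ma and ends at or before 145 Ma; oldest first that gives Triassic, Jurassic.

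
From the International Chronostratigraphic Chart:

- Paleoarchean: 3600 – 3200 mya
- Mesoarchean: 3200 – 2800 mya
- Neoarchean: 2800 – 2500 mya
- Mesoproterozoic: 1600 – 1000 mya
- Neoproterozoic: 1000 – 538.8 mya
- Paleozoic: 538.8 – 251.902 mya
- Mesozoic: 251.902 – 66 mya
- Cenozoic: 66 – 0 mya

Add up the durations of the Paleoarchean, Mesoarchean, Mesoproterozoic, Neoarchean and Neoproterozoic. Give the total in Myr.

Each duration: Paleoarchean = 400; Mesoarchean = 400; Mesoproterozoic = 600; Neoarchean = 300; Neoproterozoic = 461.2.
Sum: 400 + 400 + 600 + 300 + 461.2 = 2161.2 Myr.

2161.2 million years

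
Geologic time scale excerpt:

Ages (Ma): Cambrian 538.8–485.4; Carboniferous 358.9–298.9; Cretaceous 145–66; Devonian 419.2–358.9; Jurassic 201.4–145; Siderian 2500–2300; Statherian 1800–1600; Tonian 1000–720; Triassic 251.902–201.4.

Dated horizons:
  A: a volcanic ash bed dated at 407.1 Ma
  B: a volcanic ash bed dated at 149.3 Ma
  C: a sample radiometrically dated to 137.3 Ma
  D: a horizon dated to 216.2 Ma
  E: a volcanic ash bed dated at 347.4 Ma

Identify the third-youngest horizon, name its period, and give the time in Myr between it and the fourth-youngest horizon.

D, in the Triassic; 131.2 million years to E

Smaller Ma means younger, so youngest first: C 137.3 < B 149.3 < D 216.2 < E 347.4 < A 407.1.
Counting 3 along gives D (216.2 Ma); the excerpt puts that inside the Triassic, 251.902–201.4 Ma.
Next in line is E (347.4 Ma), and 347.4 − 216.2 = 131.2 Myr.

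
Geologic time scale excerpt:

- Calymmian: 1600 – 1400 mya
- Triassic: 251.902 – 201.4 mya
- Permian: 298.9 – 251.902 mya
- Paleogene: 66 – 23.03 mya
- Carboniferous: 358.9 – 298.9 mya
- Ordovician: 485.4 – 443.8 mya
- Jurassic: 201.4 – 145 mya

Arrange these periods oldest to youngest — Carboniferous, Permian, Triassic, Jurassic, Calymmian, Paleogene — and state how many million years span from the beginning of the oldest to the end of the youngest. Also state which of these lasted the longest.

Calymmian → Carboniferous → Permian → Triassic → Jurassic → Paleogene; total span 1576.97 Myr; longest is Calymmian

Start ages (Ma): Calymmian 1600, Carboniferous 358.9, Permian 298.9, Triassic 251.902, Jurassic 201.4, Paleogene 66.
Ordered oldest to youngest: Calymmian, Carboniferous, Permian, Triassic, Jurassic, Paleogene.
Span = 1600 − 23.03 = 1576.97 Myr.
Durations: Triassic 50.502, Paleogene 42.97, Jurassic 56.4, Calymmian 200, Carboniferous 60, Permian 46.998 → longest is Calymmian (200 Myr).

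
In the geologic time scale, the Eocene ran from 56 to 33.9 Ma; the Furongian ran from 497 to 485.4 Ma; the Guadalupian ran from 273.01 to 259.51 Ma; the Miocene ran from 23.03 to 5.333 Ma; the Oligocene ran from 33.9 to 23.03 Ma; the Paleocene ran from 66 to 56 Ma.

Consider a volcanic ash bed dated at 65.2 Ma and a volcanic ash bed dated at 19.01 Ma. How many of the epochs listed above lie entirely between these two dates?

2

The older date is 65.2 Ma and the younger is 19.01 Ma.
Epochs with start < 65.2 and end > 19.01 Ma: Eocene (56–33.9), Oligocene (33.9–23.03).
That is 2 complete epochs.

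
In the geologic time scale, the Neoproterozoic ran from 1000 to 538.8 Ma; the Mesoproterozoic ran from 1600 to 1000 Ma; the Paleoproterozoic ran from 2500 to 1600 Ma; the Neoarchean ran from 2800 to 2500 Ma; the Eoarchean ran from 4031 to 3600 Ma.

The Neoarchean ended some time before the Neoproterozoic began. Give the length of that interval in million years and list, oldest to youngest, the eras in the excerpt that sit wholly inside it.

1500 million years; Paleoproterozoic, Mesoproterozoic

The Neoarchean closes at 2500 Ma and the Neoproterozoic opens at 1000 Ma, so the interval is 2500 − 1000 = 1500 Myr.
An era fits inside if it starts at or after 2500 Ma and ends at or before 1000 Ma; oldest first that gives Paleoproterozoic, Mesoproterozoic.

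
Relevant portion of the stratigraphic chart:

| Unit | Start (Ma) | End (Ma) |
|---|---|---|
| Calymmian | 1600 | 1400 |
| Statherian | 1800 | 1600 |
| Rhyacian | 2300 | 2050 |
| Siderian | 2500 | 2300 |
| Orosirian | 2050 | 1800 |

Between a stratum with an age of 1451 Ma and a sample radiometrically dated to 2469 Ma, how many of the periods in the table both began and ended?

3

The older date is 2469 Ma and the younger is 1451 Ma.
Periods with start < 2469 and end > 1451 Ma: Rhyacian (2300–2050), Orosirian (2050–1800), Statherian (1800–1600).
That is 3 complete periods.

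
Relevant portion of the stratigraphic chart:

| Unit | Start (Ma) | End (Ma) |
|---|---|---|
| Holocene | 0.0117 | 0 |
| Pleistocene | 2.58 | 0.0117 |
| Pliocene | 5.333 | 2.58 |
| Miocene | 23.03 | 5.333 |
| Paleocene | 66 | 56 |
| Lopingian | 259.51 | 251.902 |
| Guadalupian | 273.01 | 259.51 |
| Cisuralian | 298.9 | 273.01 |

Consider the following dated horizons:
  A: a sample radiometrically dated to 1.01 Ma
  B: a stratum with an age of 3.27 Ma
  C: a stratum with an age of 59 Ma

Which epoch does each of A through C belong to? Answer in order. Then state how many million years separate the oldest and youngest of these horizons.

A — Pleistocene; B — Pliocene; C — Paleocene; span 57.99 million years

A: 1.01 Ma lies in 2.58–0.0117 Ma, so Pleistocene.
B: 3.27 Ma lies in 5.333–2.58 Ma, so Pliocene.
C: 59 Ma lies in 66–56 Ma, so Paleocene.
Oldest = 59 Ma, youngest = 1.01 Ma → span 57.99 Myr.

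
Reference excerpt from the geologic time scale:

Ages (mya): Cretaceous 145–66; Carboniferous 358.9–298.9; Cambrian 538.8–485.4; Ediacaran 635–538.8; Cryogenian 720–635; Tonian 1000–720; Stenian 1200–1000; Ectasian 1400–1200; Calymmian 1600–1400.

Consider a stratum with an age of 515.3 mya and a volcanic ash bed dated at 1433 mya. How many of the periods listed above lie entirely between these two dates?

The older date is 1433 Ma and the younger is 515.3 Ma.
Periods with start < 1433 and end > 515.3 Ma: Ectasian (1400–1200), Stenian (1200–1000), Tonian (1000–720), Cryogenian (720–635), Ediacaran (635–538.8).
That is 5 complete periods.

5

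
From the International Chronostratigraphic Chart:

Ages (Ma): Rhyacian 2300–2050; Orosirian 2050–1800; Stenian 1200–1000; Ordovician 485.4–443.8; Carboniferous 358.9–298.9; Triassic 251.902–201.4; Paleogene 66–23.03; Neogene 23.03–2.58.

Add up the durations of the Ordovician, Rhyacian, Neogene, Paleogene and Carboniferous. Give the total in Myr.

Duration is start − end for each: (485.4 − 443.8) + (2300 − 2050) + (23.03 − 2.58) + (66 − 23.03) + (358.9 − 298.9).
That is 41.6 + 250 + 20.45 + 42.97 + 60, which totals 415.02 million years.

415.02 million years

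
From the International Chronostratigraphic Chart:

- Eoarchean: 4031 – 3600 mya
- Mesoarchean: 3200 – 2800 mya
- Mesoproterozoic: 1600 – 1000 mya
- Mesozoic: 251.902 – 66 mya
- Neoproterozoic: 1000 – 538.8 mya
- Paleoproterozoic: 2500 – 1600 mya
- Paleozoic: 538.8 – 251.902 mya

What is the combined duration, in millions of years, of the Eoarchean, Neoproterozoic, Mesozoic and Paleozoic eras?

1365 million years

Each duration: Eoarchean = 431; Neoproterozoic = 461.2; Mesozoic = 185.902; Paleozoic = 286.898.
Sum: 431 + 461.2 + 185.902 + 286.898 = 1365 Myr.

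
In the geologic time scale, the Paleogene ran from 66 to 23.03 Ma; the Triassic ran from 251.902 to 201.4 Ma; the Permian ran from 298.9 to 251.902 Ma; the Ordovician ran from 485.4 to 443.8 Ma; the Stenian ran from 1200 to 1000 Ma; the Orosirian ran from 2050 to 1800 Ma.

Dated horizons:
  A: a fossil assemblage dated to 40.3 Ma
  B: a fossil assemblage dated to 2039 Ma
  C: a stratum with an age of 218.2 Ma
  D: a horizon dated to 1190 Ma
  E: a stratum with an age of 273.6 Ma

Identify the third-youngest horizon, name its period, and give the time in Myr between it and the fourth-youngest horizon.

E, in the Permian; 916.4 million years to D

Sorted youngest-first by Ma: A (40.3), C (218.2), E (273.6), D (1190), B (2039).
The third youngest is E at 273.6 Ma, which lies in 298.9–251.902 Ma: the Permian.
The fourth youngest is D at 1190 Ma; separation = |273.6 − 1190| = 916.4 Myr.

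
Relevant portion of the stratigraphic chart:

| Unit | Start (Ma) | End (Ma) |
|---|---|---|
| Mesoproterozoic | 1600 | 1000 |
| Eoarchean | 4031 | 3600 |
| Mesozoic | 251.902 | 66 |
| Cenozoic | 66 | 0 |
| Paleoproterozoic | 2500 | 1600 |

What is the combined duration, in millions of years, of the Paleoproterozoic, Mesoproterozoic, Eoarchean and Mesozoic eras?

Each duration: Paleoproterozoic = 900; Mesoproterozoic = 600; Eoarchean = 431; Mesozoic = 185.902.
Sum: 900 + 600 + 431 + 185.902 = 2116.902 Myr.

2116.902 million years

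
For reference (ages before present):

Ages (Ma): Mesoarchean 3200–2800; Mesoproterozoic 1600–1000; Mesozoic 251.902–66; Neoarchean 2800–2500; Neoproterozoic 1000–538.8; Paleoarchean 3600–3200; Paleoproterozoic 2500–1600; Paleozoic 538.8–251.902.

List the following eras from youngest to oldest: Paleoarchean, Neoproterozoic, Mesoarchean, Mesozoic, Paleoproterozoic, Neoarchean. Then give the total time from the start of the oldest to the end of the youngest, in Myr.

Mesozoic, Neoproterozoic, Paleoproterozoic, Neoarchean, Mesoarchean, Paleoarchean; total span 3534 Myr

From the excerpt: Paleoarchean 3600–3200; Neoproterozoic 1000–538.8; Mesoarchean 3200–2800; Mesozoic 251.902–66; Paleoproterozoic 2500–1600; Neoarchean 2800–2500 (Ma).
Larger Ma is earlier, so the oldest is Paleoarchean and the youngest is Mesozoic; youngest to oldest: Mesozoic, Neoproterozoic, Paleoproterozoic, Neoarchean, Mesoarchean, Paleoarchean.
Oldest start 3600 minus youngest end 66 gives 3534 Myr overall.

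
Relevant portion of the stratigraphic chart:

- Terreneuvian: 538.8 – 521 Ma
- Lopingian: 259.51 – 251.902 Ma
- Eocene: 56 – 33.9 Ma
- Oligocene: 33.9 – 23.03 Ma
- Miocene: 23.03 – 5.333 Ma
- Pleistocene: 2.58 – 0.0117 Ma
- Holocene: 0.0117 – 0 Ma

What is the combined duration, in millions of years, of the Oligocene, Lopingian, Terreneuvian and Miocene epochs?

53.975 million years

Each duration: Oligocene = 10.87; Lopingian = 7.608; Terreneuvian = 17.8; Miocene = 17.697.
Sum: 10.87 + 7.608 + 17.8 + 17.697 = 53.975 Myr.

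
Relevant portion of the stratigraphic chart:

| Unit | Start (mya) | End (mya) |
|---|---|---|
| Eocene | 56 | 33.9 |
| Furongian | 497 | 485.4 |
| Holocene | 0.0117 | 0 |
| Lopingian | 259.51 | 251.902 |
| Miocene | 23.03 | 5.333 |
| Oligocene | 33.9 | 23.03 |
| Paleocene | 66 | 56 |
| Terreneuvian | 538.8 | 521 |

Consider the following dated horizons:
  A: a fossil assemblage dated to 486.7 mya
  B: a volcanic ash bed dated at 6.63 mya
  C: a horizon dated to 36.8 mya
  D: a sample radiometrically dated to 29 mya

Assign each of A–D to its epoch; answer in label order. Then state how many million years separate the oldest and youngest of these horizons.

A: 486.7 Ma lies in 497–485.4 Ma, so Furongian.
B: 6.63 Ma lies in 23.03–5.333 Ma, so Miocene.
C: 36.8 Ma lies in 56–33.9 Ma, so Eocene.
D: 29 Ma lies in 33.9–23.03 Ma, so Oligocene.
Oldest = 486.7 Ma, youngest = 6.63 Ma → span 480.07 Myr.

A — Furongian; B — Miocene; C — Eocene; D — Oligocene; span 480.07 million years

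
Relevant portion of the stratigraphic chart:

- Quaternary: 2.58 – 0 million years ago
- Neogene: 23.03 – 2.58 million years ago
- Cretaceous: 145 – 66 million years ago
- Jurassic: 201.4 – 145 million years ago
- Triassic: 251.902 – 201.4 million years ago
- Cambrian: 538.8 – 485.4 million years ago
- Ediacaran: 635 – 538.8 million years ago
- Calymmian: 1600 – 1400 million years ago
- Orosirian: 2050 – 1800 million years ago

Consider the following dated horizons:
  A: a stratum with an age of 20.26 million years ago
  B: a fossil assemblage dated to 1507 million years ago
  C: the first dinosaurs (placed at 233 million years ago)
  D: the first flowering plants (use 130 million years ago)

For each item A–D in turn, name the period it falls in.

A: 20.26 Ma lies in 23.03–2.58 Ma, so Neogene.
B: 1507 Ma lies in 1600–1400 Ma, so Calymmian.
C: 233 Ma lies in 251.902–201.4 Ma, so Triassic.
D: 130 Ma lies in 145–66 Ma, so Cretaceous.

A — Neogene; B — Calymmian; C — Triassic; D — Cretaceous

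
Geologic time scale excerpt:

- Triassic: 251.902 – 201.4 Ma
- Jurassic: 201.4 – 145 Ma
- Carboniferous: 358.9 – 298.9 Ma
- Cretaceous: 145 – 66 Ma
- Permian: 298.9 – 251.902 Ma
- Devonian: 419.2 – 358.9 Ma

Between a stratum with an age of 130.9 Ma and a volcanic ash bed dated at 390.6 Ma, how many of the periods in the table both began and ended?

4

390.6 Ma sits inside the Devonian (419.2–358.9) and 130.9 Ma inside the Cretaceous (145–66); neither of those is wholly between the two dates.
The listed periods lying completely between them are Carboniferous, Permian, Triassic, Jurassic — 4 in all.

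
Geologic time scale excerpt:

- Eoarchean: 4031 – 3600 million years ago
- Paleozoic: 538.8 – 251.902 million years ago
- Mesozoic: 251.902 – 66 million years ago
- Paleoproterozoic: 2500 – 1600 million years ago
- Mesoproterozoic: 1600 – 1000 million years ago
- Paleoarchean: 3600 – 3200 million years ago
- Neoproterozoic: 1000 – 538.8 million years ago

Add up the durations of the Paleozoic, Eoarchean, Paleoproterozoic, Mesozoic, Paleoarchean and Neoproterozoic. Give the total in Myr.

2665 million years

Duration is start − end for each: (538.8 − 251.902) + (4031 − 3600) + (2500 − 1600) + (251.902 − 66) + (3600 − 3200) + (1000 − 538.8).
That is 286.898 + 431 + 900 + 185.902 + 400 + 461.2, which totals 2665 million years.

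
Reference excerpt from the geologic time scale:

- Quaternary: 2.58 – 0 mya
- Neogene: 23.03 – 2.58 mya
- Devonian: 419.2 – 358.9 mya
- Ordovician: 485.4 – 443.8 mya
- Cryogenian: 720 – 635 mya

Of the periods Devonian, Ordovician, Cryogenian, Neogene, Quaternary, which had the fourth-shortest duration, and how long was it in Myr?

Devonian, 60.3 million years

Start − end for each: Devonian 419.2 − 358.9 = 60.3; Ordovician 485.4 − 443.8 = 41.6; Cryogenian 720 − 635 = 85; Neogene 23.03 − 2.58 = 20.45; Quaternary 2.58 − 0 = 2.58.
Ranking these from shortest: Quaternary < Neogene < Ordovician < Devonian < Cryogenian.
Position 4 in that ranking is Devonian, which lasted 60.3 Myr.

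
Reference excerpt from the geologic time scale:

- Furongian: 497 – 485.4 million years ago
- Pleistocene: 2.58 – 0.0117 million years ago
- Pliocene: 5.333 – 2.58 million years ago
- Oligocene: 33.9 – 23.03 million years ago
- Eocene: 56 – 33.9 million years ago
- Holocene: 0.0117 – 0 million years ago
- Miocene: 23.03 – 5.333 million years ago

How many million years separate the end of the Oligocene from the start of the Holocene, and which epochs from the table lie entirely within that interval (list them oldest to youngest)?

The Oligocene closes at 23.03 Ma and the Holocene opens at 0.0117 Ma, so the interval is 23.03 − 0.0117 = 23.0183 Myr.
An epoch fits inside if it starts at or after 23.03 Ma and ends at or before 0.0117 Ma; oldest first that gives Miocene, Pliocene, Pleistocene.

23.0183 million years; Miocene, Pliocene, Pleistocene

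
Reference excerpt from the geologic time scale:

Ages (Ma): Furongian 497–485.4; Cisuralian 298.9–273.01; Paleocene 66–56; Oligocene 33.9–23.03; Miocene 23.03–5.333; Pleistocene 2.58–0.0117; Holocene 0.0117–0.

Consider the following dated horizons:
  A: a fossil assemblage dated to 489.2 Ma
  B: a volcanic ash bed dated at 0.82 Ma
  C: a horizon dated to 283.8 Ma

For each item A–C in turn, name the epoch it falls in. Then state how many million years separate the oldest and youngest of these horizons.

Match each age against the start–end ranges in the excerpt: A = 489.2 Ma → Furongian (497–485.4); B = 0.82 Ma → Pleistocene (2.58–0.0117); C = 283.8 Ma → Cisuralian (298.9–273.01).
The largest age is 489.2 Ma and the smallest is 0.82 Ma; their difference is 488.38 Myr.

A — Furongian; B — Pleistocene; C — Cisuralian; span 488.38 million years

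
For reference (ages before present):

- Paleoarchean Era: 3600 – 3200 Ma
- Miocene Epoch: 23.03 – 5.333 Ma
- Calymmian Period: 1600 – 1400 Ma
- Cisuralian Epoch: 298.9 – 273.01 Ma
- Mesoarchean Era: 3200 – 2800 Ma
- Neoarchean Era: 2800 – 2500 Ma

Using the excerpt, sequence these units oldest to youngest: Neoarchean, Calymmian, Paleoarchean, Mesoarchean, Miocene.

Paleoarchean, then Mesoarchean, then Neoarchean, then Calymmian, then Miocene

The oldest of these is Paleoarchean (starts 3600 Ma) and the youngest is Miocene (ends 5.333 Ma).
In between, by decreasing start age: Mesoarchean (3200), Neoarchean (2800), Calymmian (1600).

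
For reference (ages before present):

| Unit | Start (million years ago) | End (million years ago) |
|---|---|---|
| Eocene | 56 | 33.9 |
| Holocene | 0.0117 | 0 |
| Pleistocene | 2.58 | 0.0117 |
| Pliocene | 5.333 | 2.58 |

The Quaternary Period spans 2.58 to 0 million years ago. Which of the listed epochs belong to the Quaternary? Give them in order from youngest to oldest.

Holocene, Pleistocene

Epochs with both bounds inside 2.58–0 Ma: Holocene (0.0117–0), Pleistocene (2.58–0.0117).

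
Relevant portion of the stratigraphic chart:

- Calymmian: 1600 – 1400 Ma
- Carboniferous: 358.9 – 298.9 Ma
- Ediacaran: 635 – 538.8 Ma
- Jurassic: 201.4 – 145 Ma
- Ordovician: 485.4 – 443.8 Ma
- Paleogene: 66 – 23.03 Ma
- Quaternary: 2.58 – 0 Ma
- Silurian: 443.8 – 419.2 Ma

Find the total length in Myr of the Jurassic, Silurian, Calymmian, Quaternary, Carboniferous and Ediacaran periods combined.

Duration is start − end for each: (201.4 − 145) + (443.8 − 419.2) + (1600 − 1400) + (2.58 − 0) + (358.9 − 298.9) + (635 − 538.8).
That is 56.4 + 24.6 + 200 + 2.58 + 60 + 96.2, which totals 439.78 million years.

439.78 million years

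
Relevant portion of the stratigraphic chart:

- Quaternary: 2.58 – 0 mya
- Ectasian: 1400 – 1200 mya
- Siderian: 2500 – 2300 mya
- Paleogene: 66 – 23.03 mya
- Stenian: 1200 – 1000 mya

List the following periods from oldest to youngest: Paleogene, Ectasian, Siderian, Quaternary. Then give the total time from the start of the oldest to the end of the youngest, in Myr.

From the excerpt: Paleogene 66–23.03; Ectasian 1400–1200; Siderian 2500–2300; Quaternary 2.58–0 (Ma).
Larger Ma is earlier, so the oldest is Siderian and the youngest is Quaternary; oldest to youngest: Siderian, Ectasian, Paleogene, Quaternary.
Oldest start 2500 minus youngest end 0 gives 2500 Myr overall.

Siderian → Ectasian → Paleogene → Quaternary; total span 2500 Myr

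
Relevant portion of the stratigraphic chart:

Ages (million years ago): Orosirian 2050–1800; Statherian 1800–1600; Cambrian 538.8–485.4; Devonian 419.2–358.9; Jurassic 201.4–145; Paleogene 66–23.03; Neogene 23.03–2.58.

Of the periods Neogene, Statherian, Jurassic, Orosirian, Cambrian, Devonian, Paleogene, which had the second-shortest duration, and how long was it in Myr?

Durations: Neogene 20.45; Statherian 200; Jurassic 56.4; Orosirian 250; Cambrian 53.4; Devonian 60.3; Paleogene 42.97 Myr.
Sorted shortest-first: Neogene (20.45), Paleogene (42.97), Cambrian (53.4), Jurassic (56.4), Devonian (60.3), Statherian (200), Orosirian (250).
The second shortest is Paleogene at 42.97 Myr.

Paleogene, 42.97 million years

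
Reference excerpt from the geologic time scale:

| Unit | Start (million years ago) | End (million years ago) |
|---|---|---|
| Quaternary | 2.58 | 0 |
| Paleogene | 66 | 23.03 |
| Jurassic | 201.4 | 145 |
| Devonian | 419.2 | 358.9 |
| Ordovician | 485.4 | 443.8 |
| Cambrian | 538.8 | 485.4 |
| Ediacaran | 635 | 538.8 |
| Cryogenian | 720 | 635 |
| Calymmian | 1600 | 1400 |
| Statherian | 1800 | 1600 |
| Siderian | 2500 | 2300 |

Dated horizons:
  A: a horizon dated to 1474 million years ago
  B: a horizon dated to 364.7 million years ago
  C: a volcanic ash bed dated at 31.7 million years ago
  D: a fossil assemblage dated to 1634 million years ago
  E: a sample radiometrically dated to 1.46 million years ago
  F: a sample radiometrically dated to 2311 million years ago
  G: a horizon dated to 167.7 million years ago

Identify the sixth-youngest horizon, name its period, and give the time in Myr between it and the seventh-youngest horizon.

D, in the Statherian; 677 million years to F

Smaller Ma means younger, so youngest first: E 1.46 < C 31.7 < G 167.7 < B 364.7 < A 1474 < D 1634 < F 2311.
Counting 6 along gives D (1634 Ma); the excerpt puts that inside the Statherian, 1800–1600 Ma.
Next in line is F (2311 Ma), and 2311 − 1634 = 677 Myr.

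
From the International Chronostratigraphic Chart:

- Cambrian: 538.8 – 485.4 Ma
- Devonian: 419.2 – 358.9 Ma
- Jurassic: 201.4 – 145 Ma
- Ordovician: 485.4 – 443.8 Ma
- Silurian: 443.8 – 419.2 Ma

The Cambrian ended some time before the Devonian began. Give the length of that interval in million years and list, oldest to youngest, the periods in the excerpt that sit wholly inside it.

66.2 million years; Ordovician, Silurian

End of Cambrian = 485.4 Ma; start of Devonian = 419.2 Ma.
Gap = 485.4 − 419.2 = 66.2 Myr.
Periods wholly inside 485.4–419.2 Ma: Ordovician (485.4–443.8), Silurian (443.8–419.2).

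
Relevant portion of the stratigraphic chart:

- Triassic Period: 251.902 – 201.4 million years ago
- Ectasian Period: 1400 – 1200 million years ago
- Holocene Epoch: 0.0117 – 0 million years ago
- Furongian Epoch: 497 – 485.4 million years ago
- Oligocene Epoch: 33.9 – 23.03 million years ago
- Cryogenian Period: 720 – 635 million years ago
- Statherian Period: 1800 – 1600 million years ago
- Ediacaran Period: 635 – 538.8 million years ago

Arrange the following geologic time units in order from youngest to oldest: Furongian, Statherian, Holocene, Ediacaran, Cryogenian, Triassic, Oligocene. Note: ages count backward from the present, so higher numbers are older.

Read off each span (Ma): Furongian 497–485.4; Statherian 1800–1600; Holocene 0.0117–0; Ediacaran 635–538.8; Cryogenian 720–635; Triassic 251.902–201.4; Oligocene 33.9–23.03.
Larger Ma is older, so oldest→youngest is Statherian, Cryogenian, Ediacaran, Furongian, Triassic, Oligocene, Holocene; reverse it for youngest→oldest.

Holocene, then Oligocene, then Triassic, then Furongian, then Ediacaran, then Cryogenian, then Statherian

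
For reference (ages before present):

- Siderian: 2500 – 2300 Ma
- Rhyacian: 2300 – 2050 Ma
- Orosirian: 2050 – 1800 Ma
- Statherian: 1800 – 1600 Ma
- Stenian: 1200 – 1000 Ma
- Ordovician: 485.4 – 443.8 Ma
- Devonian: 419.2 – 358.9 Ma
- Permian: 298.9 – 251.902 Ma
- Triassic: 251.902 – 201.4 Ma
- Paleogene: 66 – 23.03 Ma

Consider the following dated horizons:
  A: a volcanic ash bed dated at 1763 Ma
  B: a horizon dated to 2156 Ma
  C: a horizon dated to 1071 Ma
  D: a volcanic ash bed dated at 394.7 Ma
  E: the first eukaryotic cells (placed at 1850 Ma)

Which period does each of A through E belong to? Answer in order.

Match each age against the start–end ranges in the excerpt: A = 1763 Ma → Statherian (1800–1600); B = 2156 Ma → Rhyacian (2300–2050); C = 1071 Ma → Stenian (1200–1000); D = 394.7 Ma → Devonian (419.2–358.9); E = 1850 Ma → Orosirian (2050–1800).

A — Statherian; B — Rhyacian; C — Stenian; D — Devonian; E — Orosirian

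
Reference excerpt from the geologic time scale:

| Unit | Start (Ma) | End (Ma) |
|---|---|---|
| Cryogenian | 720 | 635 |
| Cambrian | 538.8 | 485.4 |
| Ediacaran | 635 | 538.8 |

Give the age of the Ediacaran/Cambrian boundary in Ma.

The Ediacaran ends and the Cambrian begins at 538.8 Ma.

538.8 Ma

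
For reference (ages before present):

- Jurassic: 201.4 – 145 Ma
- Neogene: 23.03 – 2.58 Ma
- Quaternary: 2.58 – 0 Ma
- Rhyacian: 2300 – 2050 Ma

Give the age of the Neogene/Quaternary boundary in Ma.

The Neogene ends and the Quaternary begins at 2.58 Ma.

2.58 Ma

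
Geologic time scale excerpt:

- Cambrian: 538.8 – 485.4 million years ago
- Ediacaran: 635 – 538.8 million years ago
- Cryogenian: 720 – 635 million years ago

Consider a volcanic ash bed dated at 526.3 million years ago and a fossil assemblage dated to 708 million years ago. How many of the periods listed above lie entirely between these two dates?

1

708 Ma sits inside the Cryogenian (720–635) and 526.3 Ma inside the Cambrian (538.8–485.4); neither of those is wholly between the two dates.
The listed periods lying completely between them are Ediacaran — 1 in all.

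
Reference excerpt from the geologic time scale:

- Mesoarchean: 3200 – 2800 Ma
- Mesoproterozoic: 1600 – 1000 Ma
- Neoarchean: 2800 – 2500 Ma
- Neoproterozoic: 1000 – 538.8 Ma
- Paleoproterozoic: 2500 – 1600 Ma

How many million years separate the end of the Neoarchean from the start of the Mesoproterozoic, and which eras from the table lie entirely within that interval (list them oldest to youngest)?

End of Neoarchean = 2500 Ma; start of Mesoproterozoic = 1600 Ma.
Gap = 2500 − 1600 = 900 Myr.
Eras wholly inside 2500–1600 Ma: Paleoproterozoic (2500–1600).

900 million years; Paleoproterozoic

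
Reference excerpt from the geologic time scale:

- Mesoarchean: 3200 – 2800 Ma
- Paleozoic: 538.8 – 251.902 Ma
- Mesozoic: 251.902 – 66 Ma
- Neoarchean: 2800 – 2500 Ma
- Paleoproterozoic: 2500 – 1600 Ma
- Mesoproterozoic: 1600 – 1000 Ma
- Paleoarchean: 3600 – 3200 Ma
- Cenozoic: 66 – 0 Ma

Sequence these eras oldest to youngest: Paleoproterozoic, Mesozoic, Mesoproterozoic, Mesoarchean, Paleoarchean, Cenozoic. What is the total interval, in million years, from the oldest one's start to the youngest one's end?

From the excerpt: Paleoproterozoic 2500–1600; Mesozoic 251.902–66; Mesoproterozoic 1600–1000; Mesoarchean 3200–2800; Paleoarchean 3600–3200; Cenozoic 66–0 (Ma).
Larger Ma is earlier, so the oldest is Paleoarchean and the youngest is Cenozoic; oldest to youngest: Paleoarchean, Mesoarchean, Paleoproterozoic, Mesoproterozoic, Mesozoic, Cenozoic.
Oldest start 3600 minus youngest end 0 gives 3600 Myr overall.

Paleoarchean → Mesoarchean → Paleoproterozoic → Mesoproterozoic → Mesozoic → Cenozoic; total span 3600 Myr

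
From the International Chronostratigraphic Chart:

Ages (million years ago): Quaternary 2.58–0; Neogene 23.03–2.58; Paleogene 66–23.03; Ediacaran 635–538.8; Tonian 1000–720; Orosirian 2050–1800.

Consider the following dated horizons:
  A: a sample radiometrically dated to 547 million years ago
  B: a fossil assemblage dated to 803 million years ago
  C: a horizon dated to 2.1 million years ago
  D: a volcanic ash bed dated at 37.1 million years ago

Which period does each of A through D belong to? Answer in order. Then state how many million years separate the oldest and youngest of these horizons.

A — Ediacaran; B — Tonian; C — Quaternary; D — Paleogene; span 800.9 million years

Match each age against the start–end ranges in the excerpt: A = 547 Ma → Ediacaran (635–538.8); B = 803 Ma → Tonian (1000–720); C = 2.1 Ma → Quaternary (2.58–0); D = 37.1 Ma → Paleogene (66–23.03).
The largest age is 803 Ma and the smallest is 2.1 Ma; their difference is 800.9 Myr.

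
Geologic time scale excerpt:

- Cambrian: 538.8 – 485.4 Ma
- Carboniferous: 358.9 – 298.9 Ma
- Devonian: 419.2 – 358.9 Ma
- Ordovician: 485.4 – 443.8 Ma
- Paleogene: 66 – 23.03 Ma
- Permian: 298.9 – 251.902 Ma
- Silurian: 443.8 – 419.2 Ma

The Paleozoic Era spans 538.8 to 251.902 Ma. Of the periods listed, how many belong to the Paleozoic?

Periods inside 538.8–251.902 Ma: Cambrian, Ordovician, Silurian, Devonian, Carboniferous, Permian — 6 in total.

6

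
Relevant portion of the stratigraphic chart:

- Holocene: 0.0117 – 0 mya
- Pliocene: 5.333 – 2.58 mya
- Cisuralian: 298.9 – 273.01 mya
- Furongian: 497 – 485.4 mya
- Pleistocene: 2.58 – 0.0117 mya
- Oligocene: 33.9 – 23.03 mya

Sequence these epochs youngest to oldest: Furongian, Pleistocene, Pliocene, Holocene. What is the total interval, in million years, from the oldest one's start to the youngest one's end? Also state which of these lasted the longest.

Holocene → Pleistocene → Pliocene → Furongian; total span 497 Myr; longest is Furongian

From the excerpt: Furongian 497–485.4; Pleistocene 2.58–0.0117; Pliocene 5.333–2.58; Holocene 0.0117–0 (Ma).
Larger Ma is earlier, so the oldest is Furongian and the youngest is Holocene; youngest to oldest: Holocene, Pleistocene, Pliocene, Furongian.
Oldest start 497 minus youngest end 0 gives 497 Myr overall.
Individual lengths (start − end): Furongian 11.6; Pleistocene 2.5683; Holocene 0.0117; Pliocene 2.753. The largest is Furongian at 11.6 Myr.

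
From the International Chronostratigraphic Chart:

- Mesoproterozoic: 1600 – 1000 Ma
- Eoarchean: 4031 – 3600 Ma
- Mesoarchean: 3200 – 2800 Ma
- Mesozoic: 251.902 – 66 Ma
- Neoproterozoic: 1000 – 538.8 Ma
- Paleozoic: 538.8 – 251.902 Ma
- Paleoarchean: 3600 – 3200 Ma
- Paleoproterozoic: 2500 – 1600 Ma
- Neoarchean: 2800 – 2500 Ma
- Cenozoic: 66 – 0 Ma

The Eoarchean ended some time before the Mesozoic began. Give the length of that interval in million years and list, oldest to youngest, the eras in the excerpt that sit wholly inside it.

End of Eoarchean = 3600 Ma; start of Mesozoic = 251.902 Ma.
Gap = 3600 − 251.902 = 3348.098 Myr.
Eras wholly inside 3600–251.902 Ma: Paleoarchean (3600–3200), Mesoarchean (3200–2800), Neoarchean (2800–2500), Paleoproterozoic (2500–1600), Mesoproterozoic (1600–1000), Neoproterozoic (1000–538.8), Paleozoic (538.8–251.902).

3348.098 million years; Paleoarchean, Mesoarchean, Neoarchean, Paleoproterozoic, Mesoproterozoic, Neoproterozoic, Paleozoic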